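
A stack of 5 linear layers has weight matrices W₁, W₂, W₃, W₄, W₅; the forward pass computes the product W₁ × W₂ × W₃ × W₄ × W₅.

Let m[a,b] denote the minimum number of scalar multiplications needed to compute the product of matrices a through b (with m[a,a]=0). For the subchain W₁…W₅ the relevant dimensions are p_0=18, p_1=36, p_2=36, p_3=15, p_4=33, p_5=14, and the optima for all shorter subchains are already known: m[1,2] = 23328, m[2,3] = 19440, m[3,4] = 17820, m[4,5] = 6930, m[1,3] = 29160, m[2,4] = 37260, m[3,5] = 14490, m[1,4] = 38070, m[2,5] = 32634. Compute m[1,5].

39870

m[1,5] = min over k∈[1,4] of m[1,k]+m[k+1,5]+p_{0}·p_k·p_{5}.
k=1: 0 + 32634 + 18·36·14 = 41706; k=2: 23328 + 14490 + 18·36·14 = 46890; k=3: 29160 + 6930 + 18·15·14 = 39870; k=4: 38070 + 0 + 18·33·14 = 46386.
Minimum: 39870 at k=3.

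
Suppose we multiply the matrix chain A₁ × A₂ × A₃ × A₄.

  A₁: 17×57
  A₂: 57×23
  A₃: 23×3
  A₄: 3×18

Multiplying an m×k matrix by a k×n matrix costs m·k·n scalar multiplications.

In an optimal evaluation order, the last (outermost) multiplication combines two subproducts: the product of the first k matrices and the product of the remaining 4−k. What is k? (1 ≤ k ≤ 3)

3

Adjacent pairs: A₁A₂ = 17·57·23 = 22287; A₂A₃ = 57·23·3 = 3933; A₃A₄ = 23·3·18 = 1242.
Length 3: A₁..A₃: k=1: 0+3933+17·57·3=6840; k=2: 22287+0+17·23·3=23460 → min 6840 | A₂..A₄: k=2: 0+1242+57·23·18=24840; k=3: 3933+0+57·3·18=7011 → min 7011.
Top-level splits: k=1: (A₁..A₁)·(A₂..A₄) → 0+7011+17·57·18 = 24453; k=2: (A₁..A₂)·(A₃..A₄) → 22287+1242+17·23·18 = 30567; k=3: (A₁..A₃)·(A₄..A₄) → 6840+0+17·3·18 = 7758.
Best split is after A₃, i.e. k = 3.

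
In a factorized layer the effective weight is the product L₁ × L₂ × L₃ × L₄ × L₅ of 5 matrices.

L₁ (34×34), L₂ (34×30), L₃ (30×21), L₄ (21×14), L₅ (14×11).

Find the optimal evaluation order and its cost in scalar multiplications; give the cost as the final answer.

34100

Adjacent pairs: L₁L₂ = 34·34·30 = 34680; L₂L₃ = 34·30·21 = 21420; L₃L₄ = 30·21·14 = 8820; L₄L₅ = 21·14·11 = 3234.
Length 3: L₁..L₃: k=1: 0+21420+34·34·21=45696; k=2: 34680+0+34·30·21=56100 → min 45696 | L₂..L₄: k=2: 0+8820+34·30·14=23100; k=3: 21420+0+34·21·14=31416 → min 23100 | L₃..L₅: k=3: 0+3234+30·21·11=10164; k=4: 8820+0+30·14·11=13440 → min 10164.
Length 4: L₁..L₄: k=1: 0+23100+34·34·14=39284; k=2: 34680+8820+34·30·14=57780; k=3: 45696+0+34·21·14=55692 → min 39284 | L₂..L₅: k=2: 0+10164+34·30·11=21384; k=3: 21420+3234+34·21·11=32508; k=4: 23100+0+34·14·11=28336 → min 21384.
Length 5: L₁..L₅: k=1: 0+21384+34·34·11=34100; k=2: 34680+10164+34·30·11=56064; k=3: 45696+3234+34·21·11=56784; k=4: 39284+0+34·14·11=44520 → min 34100.
Optimal parenthesization: (L₁ × (L₂ × (L₃ × (L₄ × L₅)))) with cost 34100.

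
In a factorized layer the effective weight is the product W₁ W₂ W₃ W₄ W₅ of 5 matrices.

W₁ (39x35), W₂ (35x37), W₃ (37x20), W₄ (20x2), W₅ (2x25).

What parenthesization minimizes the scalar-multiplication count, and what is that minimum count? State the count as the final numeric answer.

Adjacent pairs: W₁W₂ = 39·35·37 = 50505; W₂W₃ = 35·37·20 = 25900; W₃W₄ = 37·20·2 = 1480; W₄W₅ = 20·2·25 = 1000.
Length 3: W₁..W₃: k=1: 0+25900+39·35·20=53200; k=2: 50505+0+39·37·20=79365 → min 53200 | W₂..W₄: k=2: 0+1480+35·37·2=4070; k=3: 25900+0+35·20·2=27300 → min 4070 | W₃..W₅: k=3: 0+1000+37·20·25=19500; k=4: 1480+0+37·2·25=3330 → min 3330.
Length 4: W₁..W₄: k=1: 0+4070+39·35·2=6800; k=2: 50505+1480+39·37·2=54871; k=3: 53200+0+39·20·2=54760 → min 6800 | W₂..W₅: k=2: 0+3330+35·37·25=35705; k=3: 25900+1000+35·20·25=44400; k=4: 4070+0+35·2·25=5820 → min 5820.
Length 5: W₁..W₅: k=1: 0+5820+39·35·25=39945; k=2: 50505+3330+39·37·25=89910; k=3: 53200+1000+39·20·25=73700; k=4: 6800+0+39·2·25=8750 → min 8750.
Optimal parenthesization: ((W₁ (W₂ (W₃ W₄))) W₅) with cost 8750.

8750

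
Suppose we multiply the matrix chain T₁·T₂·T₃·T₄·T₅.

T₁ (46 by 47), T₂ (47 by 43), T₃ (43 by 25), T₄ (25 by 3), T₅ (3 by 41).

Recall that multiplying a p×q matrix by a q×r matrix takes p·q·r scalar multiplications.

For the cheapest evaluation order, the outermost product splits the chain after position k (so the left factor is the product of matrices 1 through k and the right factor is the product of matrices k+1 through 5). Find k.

Adjacent pairs: T₁T₂ = 46·47·43 = 92966; T₂T₃ = 47·43·25 = 50525; T₃T₄ = 43·25·3 = 3225; T₄T₅ = 25·3·41 = 3075.
Length 3: T₁..T₃: k=1: 0+50525+46·47·25=104575; k=2: 92966+0+46·43·25=142416 → min 104575 | T₂..T₄: k=2: 0+3225+47·43·3=9288; k=3: 50525+0+47·25·3=54050 → min 9288 | T₃..T₅: k=3: 0+3075+43·25·41=47150; k=4: 3225+0+43·3·41=8514 → min 8514.
Length 4: T₁..T₄: k=1: 0+9288+46·47·3=15774; k=2: 92966+3225+46·43·3=102125; k=3: 104575+0+46·25·3=108025 → min 15774 | T₂..T₅: k=2: 0+8514+47·43·41=91375; k=3: 50525+3075+47·25·41=101775; k=4: 9288+0+47·3·41=15069 → min 15069.
Top-level splits: k=1: (T₁..T₁)·(T₂..T₅) → 0+15069+46·47·41 = 103711; k=2: (T₁..T₂)·(T₃..T₅) → 92966+8514+46·43·41 = 182578; k=3: (T₁..T₃)·(T₄..T₅) → 104575+3075+46·25·41 = 154800; k=4: (T₁..T₄)·(T₅..T₅) → 15774+0+46·3·41 = 21432.
Best split is after T₄, i.e. k = 4.

4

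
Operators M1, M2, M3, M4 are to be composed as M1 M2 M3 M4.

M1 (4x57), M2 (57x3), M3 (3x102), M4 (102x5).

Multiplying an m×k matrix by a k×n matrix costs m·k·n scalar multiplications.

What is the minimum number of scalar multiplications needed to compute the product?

Adjacent pairs: M1M2 = 4·57·3 = 684; M2M3 = 57·3·102 = 17442; M3M4 = 3·102·5 = 1530.
Length 3: M1..M3: k=1: 0+17442+4·57·102=40698; k=2: 684+0+4·3·102=1908 → min 1908 | M2..M4: k=2: 0+1530+57·3·5=2385; k=3: 17442+0+57·102·5=46512 → min 2385.
Length 4: M1..M4: k=1: 0+2385+4·57·5=3525; k=2: 684+1530+4·3·5=2274; k=3: 1908+0+4·102·5=3948 → min 2274.
Optimal order: ((M1 M2) (M3 M4)) with cost 2274.

2274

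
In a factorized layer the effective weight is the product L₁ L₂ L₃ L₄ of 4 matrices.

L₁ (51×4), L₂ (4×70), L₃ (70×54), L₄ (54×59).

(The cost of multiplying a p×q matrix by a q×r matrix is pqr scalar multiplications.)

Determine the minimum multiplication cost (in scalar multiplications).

39900

Adjacent pairs: L₁L₂ = 51·4·70 = 14280; L₂L₃ = 4·70·54 = 15120; L₃L₄ = 70·54·59 = 223020.
Length 3: L₁..L₃: k=1: 0+15120+51·4·54=26136; k=2: 14280+0+51·70·54=207060 → min 26136 | L₂..L₄: k=2: 0+223020+4·70·59=239540; k=3: 15120+0+4·54·59=27864 → min 27864.
Length 4: L₁..L₄: k=1: 0+27864+51·4·59=39900; k=2: 14280+223020+51·70·59=447930; k=3: 26136+0+51·54·59=188622 → min 39900.
Optimal order: (L₁ ((L₂ L₃) L₄)) with cost 39900.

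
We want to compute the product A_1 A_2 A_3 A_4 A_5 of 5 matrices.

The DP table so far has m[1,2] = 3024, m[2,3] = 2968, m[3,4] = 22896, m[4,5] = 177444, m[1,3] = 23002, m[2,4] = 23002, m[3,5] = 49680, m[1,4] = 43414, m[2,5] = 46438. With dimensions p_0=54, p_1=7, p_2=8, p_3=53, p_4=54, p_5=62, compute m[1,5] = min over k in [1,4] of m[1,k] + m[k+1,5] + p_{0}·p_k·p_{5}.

m[1,5] = min over k∈[1,4] of m[1,k]+m[k+1,5]+p_{0}·p_k·p_{5}.
k=1: 0 + 46438 + 54·7·62 = 69874; k=2: 3024 + 49680 + 54·8·62 = 79488; k=3: 23002 + 177444 + 54·53·62 = 377890; k=4: 43414 + 0 + 54·54·62 = 224206.
Minimum: 69874 at k=1.

69874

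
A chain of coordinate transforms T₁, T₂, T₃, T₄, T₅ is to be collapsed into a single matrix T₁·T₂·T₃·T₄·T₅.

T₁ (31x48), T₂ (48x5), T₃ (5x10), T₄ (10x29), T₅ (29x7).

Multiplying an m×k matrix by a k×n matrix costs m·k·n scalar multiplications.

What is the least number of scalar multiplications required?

10905

Adjacent pairs: T₁T₂ = 31·48·5 = 7440; T₂T₃ = 48·5·10 = 2400; T₃T₄ = 5·10·29 = 1450; T₄T₅ = 10·29·7 = 2030.
Length 3: T₁..T₃: k=1: 0+2400+31·48·10=17280; k=2: 7440+0+31·5·10=8990 → min 8990 | T₂..T₄: k=2: 0+1450+48·5·29=8410; k=3: 2400+0+48·10·29=16320 → min 8410 | T₃..T₅: k=3: 0+2030+5·10·7=2380; k=4: 1450+0+5·29·7=2465 → min 2380.
Length 4: T₁..T₄: k=1: 0+8410+31·48·29=51562; k=2: 7440+1450+31·5·29=13385; k=3: 8990+0+31·10·29=17980 → min 13385 | T₂..T₅: k=2: 0+2380+48·5·7=4060; k=3: 2400+2030+48·10·7=7790; k=4: 8410+0+48·29·7=18154 → min 4060.
Length 5: T₁..T₅: k=1: 0+4060+31·48·7=14476; k=2: 7440+2380+31·5·7=10905; k=3: 8990+2030+31·10·7=13190; k=4: 13385+0+31·29·7=19678 → min 10905.
Optimal order: ((T₁·T₂)·(T₃·(T₄·T₅))) with cost 10905.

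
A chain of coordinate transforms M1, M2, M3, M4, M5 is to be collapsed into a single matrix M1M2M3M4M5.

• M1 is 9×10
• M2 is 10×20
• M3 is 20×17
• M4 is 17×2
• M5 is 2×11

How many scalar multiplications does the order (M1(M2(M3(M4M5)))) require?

(M4M5): 17×2 by 2×11 → 17×11, cost 17·2·11 = 374
(M3(M4M5)): 20×17 by 17×11 → 20×11, cost 20·17·11 = 3740; cumulative 4114
(M2(M3(M4M5))): 10×20 by 20×11 → 10×11, cost 10·20·11 = 2200; cumulative 6314
(M1(M2(M3(M4M5)))): 9×10 by 10×11 → 9×11, cost 9·10·11 = 990; cumulative 7304
Total: 7304 scalar multiplications.

7304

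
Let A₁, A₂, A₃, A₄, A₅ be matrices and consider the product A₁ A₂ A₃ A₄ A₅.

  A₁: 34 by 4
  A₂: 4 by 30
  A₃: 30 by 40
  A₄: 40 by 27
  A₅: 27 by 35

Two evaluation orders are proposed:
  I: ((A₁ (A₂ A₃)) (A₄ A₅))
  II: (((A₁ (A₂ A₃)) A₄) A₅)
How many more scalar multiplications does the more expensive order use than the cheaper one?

Order I = ((A₁ (A₂ A₃)) (A₄ A₅)): (A₂ A₃): 4×30 by 30×40 → 4×40, cost 4·30·40 = 4800; (A₁ (A₂ A₃)): 34×4 by 4×40 → 34×40, cost 34·4·40 = 5440; cumulative 10240; (A₄ A₅): 40×27 by 27×35 → 40×35, cost 40·27·35 = 37800; ((A₁ (A₂ A₃)) (A₄ A₅)): 34×40 by 40×35 → 34×35, cost 34·40·35 = 47600; cumulative 95640. Total 95640.
Order II = (((A₁ (A₂ A₃)) A₄) A₅): (A₂ A₃): 4×30 by 30×40 → 4×40, cost 4·30·40 = 4800; (A₁ (A₂ A₃)): 34×4 by 4×40 → 34×40, cost 34·4·40 = 5440; cumulative 10240; ((A₁ (A₂ A₃)) A₄): 34×40 by 40×27 → 34×27, cost 34·40·27 = 36720; cumulative 46960; (((A₁ (A₂ A₃)) A₄) A₅): 34×27 by 27×35 → 34×35, cost 34·27·35 = 32130; cumulative 79090. Total 79090.
Difference: |95640 − 79090| = 16550.

16550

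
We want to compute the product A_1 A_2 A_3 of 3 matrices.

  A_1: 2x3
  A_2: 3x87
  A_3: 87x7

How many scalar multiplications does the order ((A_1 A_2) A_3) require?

(A_1 A_2): 2×3 by 3×87 → 2×87, cost 2·3·87 = 522
((A_1 A_2) A_3): 2×87 by 87×7 → 2×7, cost 2·87·7 = 1218; cumulative 1740
Total: 1740 scalar multiplications.

1740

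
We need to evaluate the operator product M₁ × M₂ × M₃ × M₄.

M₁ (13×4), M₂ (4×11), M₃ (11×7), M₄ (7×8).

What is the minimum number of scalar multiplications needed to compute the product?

Adjacent pairs: M₁M₂ = 13·4·11 = 572; M₂M₃ = 4·11·7 = 308; M₃M₄ = 11·7·8 = 616.
Length 3: M₁..M₃: k=1: 0+308+13·4·7=672; k=2: 572+0+13·11·7=1573 → min 672 | M₂..M₄: k=2: 0+616+4·11·8=968; k=3: 308+0+4·7·8=532 → min 532.
Length 4: M₁..M₄: k=1: 0+532+13·4·8=948; k=2: 572+616+13·11·8=2332; k=3: 672+0+13·7·8=1400 → min 948.
Optimal order: (M₁ × ((M₂ × M₃) × M₄)) with cost 948.

948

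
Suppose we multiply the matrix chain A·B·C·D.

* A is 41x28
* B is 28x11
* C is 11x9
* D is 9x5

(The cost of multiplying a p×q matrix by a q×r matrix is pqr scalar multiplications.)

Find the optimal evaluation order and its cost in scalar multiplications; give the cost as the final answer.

7775

Adjacent pairs: AB = 41·28·11 = 12628; BC = 28·11·9 = 2772; CD = 11·9·5 = 495.
Length 3: A..C: k=1: 0+2772+41·28·9=13104; k=2: 12628+0+41·11·9=16687 → min 13104 | B..D: k=2: 0+495+28·11·5=2035; k=3: 2772+0+28·9·5=4032 → min 2035.
Length 4: A..D: k=1: 0+2035+41·28·5=7775; k=2: 12628+495+41·11·5=15378; k=3: 13104+0+41·9·5=14949 → min 7775.
Optimal parenthesization: (A·(B·(C·D))) with cost 7775.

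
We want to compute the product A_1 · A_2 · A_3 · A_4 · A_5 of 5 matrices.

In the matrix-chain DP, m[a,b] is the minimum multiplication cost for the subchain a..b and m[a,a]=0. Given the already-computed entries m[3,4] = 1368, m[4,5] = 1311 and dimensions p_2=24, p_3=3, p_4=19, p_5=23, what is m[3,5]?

2967

m[3,5] = min over k∈[3,4] of m[3,k]+m[k+1,5]+p_{2}·p_k·p_{5}.
k=3: 0 + 1311 + 24·3·23 = 2967; k=4: 1368 + 0 + 24·19·23 = 11856.
Minimum: 2967 at k=3.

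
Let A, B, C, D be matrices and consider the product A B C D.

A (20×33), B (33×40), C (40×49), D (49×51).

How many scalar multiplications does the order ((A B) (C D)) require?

167160

(A B): 20×33 by 33×40 → 20×40, cost 20·33·40 = 26400
(C D): 40×49 by 49×51 → 40×51, cost 40·49·51 = 99960
((A B) (C D)): 20×40 by 40×51 → 20×51, cost 20·40·51 = 40800; cumulative 167160
Total: 167160 scalar multiplications.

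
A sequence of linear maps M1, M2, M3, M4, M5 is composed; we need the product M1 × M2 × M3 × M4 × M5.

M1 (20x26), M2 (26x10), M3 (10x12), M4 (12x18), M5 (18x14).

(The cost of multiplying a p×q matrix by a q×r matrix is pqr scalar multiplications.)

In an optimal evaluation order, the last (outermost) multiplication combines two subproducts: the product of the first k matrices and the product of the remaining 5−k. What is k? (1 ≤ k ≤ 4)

2

Adjacent pairs: M1M2 = 20·26·10 = 5200; M2M3 = 26·10·12 = 3120; M3M4 = 10·12·18 = 2160; M4M5 = 12·18·14 = 3024.
Length 3: M1..M3: k=1: 0+3120+20·26·12=9360; k=2: 5200+0+20·10·12=7600 → min 7600 | M2..M4: k=2: 0+2160+26·10·18=6840; k=3: 3120+0+26·12·18=8736 → min 6840 | M3..M5: k=3: 0+3024+10·12·14=4704; k=4: 2160+0+10·18·14=4680 → min 4680.
Length 4: M1..M4: k=1: 0+6840+20·26·18=16200; k=2: 5200+2160+20·10·18=10960; k=3: 7600+0+20·12·18=11920 → min 10960 | M2..M5: k=2: 0+4680+26·10·14=8320; k=3: 3120+3024+26·12·14=10512; k=4: 6840+0+26·18·14=13392 → min 8320.
Top-level splits: k=1: (M1..M1)·(M2..M5) → 0+8320+20·26·14 = 15600; k=2: (M1..M2)·(M3..M5) → 5200+4680+20·10·14 = 12680; k=3: (M1..M3)·(M4..M5) → 7600+3024+20·12·14 = 13984; k=4: (M1..M4)·(M5..M5) → 10960+0+20·18·14 = 16000.
Best split is after M2, i.e. k = 2.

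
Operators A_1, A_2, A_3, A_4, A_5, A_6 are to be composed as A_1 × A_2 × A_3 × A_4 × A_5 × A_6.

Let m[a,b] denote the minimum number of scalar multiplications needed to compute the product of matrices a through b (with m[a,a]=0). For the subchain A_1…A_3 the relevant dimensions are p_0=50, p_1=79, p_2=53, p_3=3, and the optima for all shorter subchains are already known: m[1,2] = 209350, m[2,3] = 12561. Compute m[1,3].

m[1,3] = min over k∈[1,2] of m[1,k]+m[k+1,3]+p_{0}·p_k·p_{3}.
k=1: 0 + 12561 + 50·79·3 = 24411; k=2: 209350 + 0 + 50·53·3 = 217300.
Minimum: 24411 at k=1.

24411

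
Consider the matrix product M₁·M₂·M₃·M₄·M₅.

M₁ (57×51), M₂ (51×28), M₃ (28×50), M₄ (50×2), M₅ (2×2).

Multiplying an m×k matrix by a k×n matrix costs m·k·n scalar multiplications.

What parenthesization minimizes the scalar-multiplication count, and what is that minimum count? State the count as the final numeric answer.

11582

Adjacent pairs: M₁M₂ = 57·51·28 = 81396; M₂M₃ = 51·28·50 = 71400; M₃M₄ = 28·50·2 = 2800; M₄M₅ = 50·2·2 = 200.
Length 3: M₁..M₃: k=1: 0+71400+57·51·50=216750; k=2: 81396+0+57·28·50=161196 → min 161196 | M₂..M₄: k=2: 0+2800+51·28·2=5656; k=3: 71400+0+51·50·2=76500 → min 5656 | M₃..M₅: k=3: 0+200+28·50·2=3000; k=4: 2800+0+28·2·2=2912 → min 2912.
Length 4: M₁..M₄: k=1: 0+5656+57·51·2=11470; k=2: 81396+2800+57·28·2=87388; k=3: 161196+0+57·50·2=166896 → min 11470 | M₂..M₅: k=2: 0+2912+51·28·2=5768; k=3: 71400+200+51·50·2=76700; k=4: 5656+0+51·2·2=5860 → min 5768.
Length 5: M₁..M₅: k=1: 0+5768+57·51·2=11582; k=2: 81396+2912+57·28·2=87500; k=3: 161196+200+57·50·2=167096; k=4: 11470+0+57·2·2=11698 → min 11582.
Optimal parenthesization: (M₁·(M₂·((M₃·M₄)·M₅))) with cost 11582.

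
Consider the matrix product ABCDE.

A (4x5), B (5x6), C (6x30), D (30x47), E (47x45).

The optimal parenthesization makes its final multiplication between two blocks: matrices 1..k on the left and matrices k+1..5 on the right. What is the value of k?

Adjacent pairs: AB = 4·5·6 = 120; BC = 5·6·30 = 900; CD = 6·30·47 = 8460; DE = 30·47·45 = 63450.
Length 3: A..C: k=1: 0+900+4·5·30=1500; k=2: 120+0+4·6·30=840 → min 840 | B..D: k=2: 0+8460+5·6·47=9870; k=3: 900+0+5·30·47=7950 → min 7950 | C..E: k=3: 0+63450+6·30·45=71550; k=4: 8460+0+6·47·45=21150 → min 21150.
Length 4: A..D: k=1: 0+7950+4·5·47=8890; k=2: 120+8460+4·6·47=9708; k=3: 840+0+4·30·47=6480 → min 6480 | B..E: k=2: 0+21150+5·6·45=22500; k=3: 900+63450+5·30·45=71100; k=4: 7950+0+5·47·45=18525 → min 18525.
Top-level splits: k=1: (A..A)·(B..E) → 0+18525+4·5·45 = 19425; k=2: (A..B)·(C..E) → 120+21150+4·6·45 = 22350; k=3: (A..C)·(D..E) → 840+63450+4·30·45 = 69690; k=4: (A..D)·(E..E) → 6480+0+4·47·45 = 14940.
Best split is after D, i.e. k = 4.

4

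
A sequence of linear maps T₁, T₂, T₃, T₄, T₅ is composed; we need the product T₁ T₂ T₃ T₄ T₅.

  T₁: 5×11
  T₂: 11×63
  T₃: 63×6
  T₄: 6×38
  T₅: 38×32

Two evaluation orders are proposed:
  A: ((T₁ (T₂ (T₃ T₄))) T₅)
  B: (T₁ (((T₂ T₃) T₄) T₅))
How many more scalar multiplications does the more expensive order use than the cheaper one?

27066

Order A = ((T₁ (T₂ (T₃ T₄))) T₅): (T₃ T₄): 63×6 by 6×38 → 63×38, cost 63·6·38 = 14364; (T₂ (T₃ T₄)): 11×63 by 63×38 → 11×38, cost 11·63·38 = 26334; cumulative 40698; (T₁ (T₂ (T₃ T₄))): 5×11 by 11×38 → 5×38, cost 5·11·38 = 2090; cumulative 42788; ((T₁ (T₂ (T₃ T₄))) T₅): 5×38 by 38×32 → 5×32, cost 5·38·32 = 6080; cumulative 48868. Total 48868.
Order B = (T₁ (((T₂ T₃) T₄) T₅)): (T₂ T₃): 11×63 by 63×6 → 11×6, cost 11·63·6 = 4158; ((T₂ T₃) T₄): 11×6 by 6×38 → 11×38, cost 11·6·38 = 2508; cumulative 6666; (((T₂ T₃) T₄) T₅): 11×38 by 38×32 → 11×32, cost 11·38·32 = 13376; cumulative 20042; (T₁ (((T₂ T₃) T₄) T₅)): 5×11 by 11×32 → 5×32, cost 5·11·32 = 1760; cumulative 21802. Total 21802.
Difference: |48868 − 21802| = 27066.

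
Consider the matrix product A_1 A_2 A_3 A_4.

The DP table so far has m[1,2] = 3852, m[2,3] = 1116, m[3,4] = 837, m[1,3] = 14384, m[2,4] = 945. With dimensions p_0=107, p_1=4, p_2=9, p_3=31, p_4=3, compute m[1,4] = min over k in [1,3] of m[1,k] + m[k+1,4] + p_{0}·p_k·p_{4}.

2229

m[1,4] = min over k∈[1,3] of m[1,k]+m[k+1,4]+p_{0}·p_k·p_{4}.
k=1: 0 + 945 + 107·4·3 = 2229; k=2: 3852 + 837 + 107·9·3 = 7578; k=3: 14384 + 0 + 107·31·3 = 24335.
Minimum: 2229 at k=1.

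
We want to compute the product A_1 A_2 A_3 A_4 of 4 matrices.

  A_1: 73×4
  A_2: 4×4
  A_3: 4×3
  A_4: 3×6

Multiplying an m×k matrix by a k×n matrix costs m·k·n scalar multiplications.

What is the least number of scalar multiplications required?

1872

Adjacent pairs: A_1A_2 = 73·4·4 = 1168; A_2A_3 = 4·4·3 = 48; A_3A_4 = 4·3·6 = 72.
Length 3: A_1..A_3: k=1: 0+48+73·4·3=924; k=2: 1168+0+73·4·3=2044 → min 924 | A_2..A_4: k=2: 0+72+4·4·6=168; k=3: 48+0+4·3·6=120 → min 120.
Length 4: A_1..A_4: k=1: 0+120+73·4·6=1872; k=2: 1168+72+73·4·6=2992; k=3: 924+0+73·3·6=2238 → min 1872.
Optimal order: (A_1 ((A_2 A_3) A_4)) with cost 1872.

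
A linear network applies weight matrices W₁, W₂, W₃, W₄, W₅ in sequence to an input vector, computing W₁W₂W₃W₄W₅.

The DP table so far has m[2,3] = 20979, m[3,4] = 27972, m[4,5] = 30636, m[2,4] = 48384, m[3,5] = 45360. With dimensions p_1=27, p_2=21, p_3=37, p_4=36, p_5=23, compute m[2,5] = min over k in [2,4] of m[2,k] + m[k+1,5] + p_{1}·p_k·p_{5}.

58401

m[2,5] = min over k∈[2,4] of m[2,k]+m[k+1,5]+p_{1}·p_k·p_{5}.
k=2: 0 + 45360 + 27·21·23 = 58401; k=3: 20979 + 30636 + 27·37·23 = 74592; k=4: 48384 + 0 + 27·36·23 = 70740.
Minimum: 58401 at k=2.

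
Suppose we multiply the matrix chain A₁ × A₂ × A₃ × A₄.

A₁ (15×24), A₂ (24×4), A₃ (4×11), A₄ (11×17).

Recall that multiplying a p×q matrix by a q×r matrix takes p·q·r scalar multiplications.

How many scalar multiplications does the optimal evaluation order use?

3208

Adjacent pairs: A₁A₂ = 15·24·4 = 1440; A₂A₃ = 24·4·11 = 1056; A₃A₄ = 4·11·17 = 748.
Length 3: A₁..A₃: k=1: 0+1056+15·24·11=5016; k=2: 1440+0+15·4·11=2100 → min 2100 | A₂..A₄: k=2: 0+748+24·4·17=2380; k=3: 1056+0+24·11·17=5544 → min 2380.
Length 4: A₁..A₄: k=1: 0+2380+15·24·17=8500; k=2: 1440+748+15·4·17=3208; k=3: 2100+0+15·11·17=4905 → min 3208.
Optimal order: ((A₁ × A₂) × (A₃ × A₄)) with cost 3208.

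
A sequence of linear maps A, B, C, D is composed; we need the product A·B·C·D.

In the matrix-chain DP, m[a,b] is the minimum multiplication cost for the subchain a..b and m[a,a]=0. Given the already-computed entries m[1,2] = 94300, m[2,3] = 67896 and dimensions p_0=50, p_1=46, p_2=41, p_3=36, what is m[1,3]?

m[1,3] = min over k∈[1,2] of m[1,k]+m[k+1,3]+p_{0}·p_k·p_{3}.
k=1: 0 + 67896 + 50·46·36 = 150696; k=2: 94300 + 0 + 50·41·36 = 168100.
Minimum: 150696 at k=1.

150696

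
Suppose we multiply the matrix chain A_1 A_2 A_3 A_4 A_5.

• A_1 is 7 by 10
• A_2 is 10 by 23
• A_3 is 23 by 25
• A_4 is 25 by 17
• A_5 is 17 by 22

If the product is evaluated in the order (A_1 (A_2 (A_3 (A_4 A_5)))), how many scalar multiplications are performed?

28600

(A_4 A_5): 25×17 by 17×22 → 25×22, cost 25·17·22 = 9350
(A_3 (A_4 A_5)): 23×25 by 25×22 → 23×22, cost 23·25·22 = 12650; cumulative 22000
(A_2 (A_3 (A_4 A_5))): 10×23 by 23×22 → 10×22, cost 10·23·22 = 5060; cumulative 27060
(A_1 (A_2 (A_3 (A_4 A_5)))): 7×10 by 10×22 → 7×22, cost 7·10·22 = 1540; cumulative 28600
Total: 28600 scalar multiplications.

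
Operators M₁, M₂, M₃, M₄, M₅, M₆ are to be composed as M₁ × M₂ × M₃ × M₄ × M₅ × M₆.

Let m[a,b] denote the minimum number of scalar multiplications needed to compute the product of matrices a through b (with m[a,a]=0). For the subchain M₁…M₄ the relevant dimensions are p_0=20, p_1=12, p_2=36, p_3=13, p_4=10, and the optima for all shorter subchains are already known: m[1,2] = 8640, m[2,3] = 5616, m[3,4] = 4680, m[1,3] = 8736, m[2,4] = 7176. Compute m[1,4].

m[1,4] = min over k∈[1,3] of m[1,k]+m[k+1,4]+p_{0}·p_k·p_{4}.
k=1: 0 + 7176 + 20·12·10 = 9576; k=2: 8640 + 4680 + 20·36·10 = 20520; k=3: 8736 + 0 + 20·13·10 = 11336.
Minimum: 9576 at k=1.

9576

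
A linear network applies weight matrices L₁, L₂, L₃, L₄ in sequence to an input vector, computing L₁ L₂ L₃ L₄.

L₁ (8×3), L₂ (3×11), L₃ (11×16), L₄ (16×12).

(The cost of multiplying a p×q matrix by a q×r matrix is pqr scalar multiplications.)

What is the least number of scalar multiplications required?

Adjacent pairs: L₁L₂ = 8·3·11 = 264; L₂L₃ = 3·11·16 = 528; L₃L₄ = 11·16·12 = 2112.
Length 3: L₁..L₃: k=1: 0+528+8·3·16=912; k=2: 264+0+8·11·16=1672 → min 912 | L₂..L₄: k=2: 0+2112+3·11·12=2508; k=3: 528+0+3·16·12=1104 → min 1104.
Length 4: L₁..L₄: k=1: 0+1104+8·3·12=1392; k=2: 264+2112+8·11·12=3432; k=3: 912+0+8·16·12=2448 → min 1392.
Optimal order: (L₁ ((L₂ L₃) L₄)) with cost 1392.

1392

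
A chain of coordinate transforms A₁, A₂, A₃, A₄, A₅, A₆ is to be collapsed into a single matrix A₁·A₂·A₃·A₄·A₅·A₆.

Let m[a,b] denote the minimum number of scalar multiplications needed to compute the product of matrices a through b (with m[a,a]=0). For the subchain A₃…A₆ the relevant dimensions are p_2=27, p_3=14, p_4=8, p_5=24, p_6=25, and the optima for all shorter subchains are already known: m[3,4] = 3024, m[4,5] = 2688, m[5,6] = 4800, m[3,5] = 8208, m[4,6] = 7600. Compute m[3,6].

13224

m[3,6] = min over k∈[3,5] of m[3,k]+m[k+1,6]+p_{2}·p_k·p_{6}.
k=3: 0 + 7600 + 27·14·25 = 17050; k=4: 3024 + 4800 + 27·8·25 = 13224; k=5: 8208 + 0 + 27·24·25 = 24408.
Minimum: 13224 at k=4.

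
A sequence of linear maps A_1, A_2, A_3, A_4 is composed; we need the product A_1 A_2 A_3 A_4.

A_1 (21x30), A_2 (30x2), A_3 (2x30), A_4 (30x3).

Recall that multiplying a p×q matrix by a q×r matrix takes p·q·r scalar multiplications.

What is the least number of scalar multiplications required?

Adjacent pairs: A_1A_2 = 21·30·2 = 1260; A_2A_3 = 30·2·30 = 1800; A_3A_4 = 2·30·3 = 180.
Length 3: A_1..A_3: k=1: 0+1800+21·30·30=20700; k=2: 1260+0+21·2·30=2520 → min 2520 | A_2..A_4: k=2: 0+180+30·2·3=360; k=3: 1800+0+30·30·3=4500 → min 360.
Length 4: A_1..A_4: k=1: 0+360+21·30·3=2250; k=2: 1260+180+21·2·3=1566; k=3: 2520+0+21·30·3=4410 → min 1566.
Optimal order: ((A_1 A_2) (A_3 A_4)) with cost 1566.

1566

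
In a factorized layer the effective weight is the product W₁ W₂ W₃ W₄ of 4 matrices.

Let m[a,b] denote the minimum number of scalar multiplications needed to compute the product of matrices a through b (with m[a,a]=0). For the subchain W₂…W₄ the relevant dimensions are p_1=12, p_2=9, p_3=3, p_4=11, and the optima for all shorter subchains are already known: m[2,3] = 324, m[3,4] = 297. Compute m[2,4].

720

m[2,4] = min over k∈[2,3] of m[2,k]+m[k+1,4]+p_{1}·p_k·p_{4}.
k=2: 0 + 297 + 12·9·11 = 1485; k=3: 324 + 0 + 12·3·11 = 720.
Minimum: 720 at k=3.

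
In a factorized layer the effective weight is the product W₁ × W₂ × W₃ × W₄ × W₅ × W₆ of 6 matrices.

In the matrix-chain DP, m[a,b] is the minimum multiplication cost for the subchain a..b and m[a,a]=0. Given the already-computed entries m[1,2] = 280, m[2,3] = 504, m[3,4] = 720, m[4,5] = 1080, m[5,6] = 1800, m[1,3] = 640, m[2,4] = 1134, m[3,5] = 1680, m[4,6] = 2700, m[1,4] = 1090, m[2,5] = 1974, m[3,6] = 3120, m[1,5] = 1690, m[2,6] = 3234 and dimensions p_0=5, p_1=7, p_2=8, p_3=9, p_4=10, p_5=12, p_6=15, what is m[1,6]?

m[1,6] = min over k∈[1,5] of m[1,k]+m[k+1,6]+p_{0}·p_k·p_{6}.
k=1: 0 + 3234 + 5·7·15 = 3759; k=2: 280 + 3120 + 5·8·15 = 4000; k=3: 640 + 2700 + 5·9·15 = 4015; k=4: 1090 + 1800 + 5·10·15 = 3640; k=5: 1690 + 0 + 5·12·15 = 2590.
Minimum: 2590 at k=5.

2590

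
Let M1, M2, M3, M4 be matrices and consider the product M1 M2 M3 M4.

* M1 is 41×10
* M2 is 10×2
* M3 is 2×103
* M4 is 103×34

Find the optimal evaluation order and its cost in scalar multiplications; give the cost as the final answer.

Adjacent pairs: M1M2 = 41·10·2 = 820; M2M3 = 10·2·103 = 2060; M3M4 = 2·103·34 = 7004.
Length 3: M1..M3: k=1: 0+2060+41·10·103=44290; k=2: 820+0+41·2·103=9266 → min 9266 | M2..M4: k=2: 0+7004+10·2·34=7684; k=3: 2060+0+10·103·34=37080 → min 7684.
Length 4: M1..M4: k=1: 0+7684+41·10·34=21624; k=2: 820+7004+41·2·34=10612; k=3: 9266+0+41·103·34=152848 → min 10612.
Optimal parenthesization: ((M1 M2) (M3 M4)) with cost 10612.

10612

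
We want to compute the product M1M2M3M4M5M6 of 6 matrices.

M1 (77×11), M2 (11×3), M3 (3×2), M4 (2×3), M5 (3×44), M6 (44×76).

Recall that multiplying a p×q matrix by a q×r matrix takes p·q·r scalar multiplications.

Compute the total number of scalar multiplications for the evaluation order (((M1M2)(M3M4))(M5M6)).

30840

(M1M2): 77×11 by 11×3 → 77×3, cost 77·11·3 = 2541
(M3M4): 3×2 by 2×3 → 3×3, cost 3·2·3 = 18
((M1M2)(M3M4)): 77×3 by 3×3 → 77×3, cost 77·3·3 = 693; cumulative 3252
(M5M6): 3×44 by 44×76 → 3×76, cost 3·44·76 = 10032
(((M1M2)(M3M4))(M5M6)): 77×3 by 3×76 → 77×76, cost 77·3·76 = 17556; cumulative 30840
Total: 30840 scalar multiplications.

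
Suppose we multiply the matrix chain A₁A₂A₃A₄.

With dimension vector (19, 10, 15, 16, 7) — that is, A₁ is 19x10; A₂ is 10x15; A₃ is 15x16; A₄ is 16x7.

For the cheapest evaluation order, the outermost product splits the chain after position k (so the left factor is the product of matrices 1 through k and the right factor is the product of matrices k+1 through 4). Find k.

1

Adjacent pairs: A₁A₂ = 19·10·15 = 2850; A₂A₃ = 10·15·16 = 2400; A₃A₄ = 15·16·7 = 1680.
Length 3: A₁..A₃: k=1: 0+2400+19·10·16=5440; k=2: 2850+0+19·15·16=7410 → min 5440 | A₂..A₄: k=2: 0+1680+10·15·7=2730; k=3: 2400+0+10·16·7=3520 → min 2730.
Top-level splits: k=1: (A₁..A₁)·(A₂..A₄) → 0+2730+19·10·7 = 4060; k=2: (A₁..A₂)·(A₃..A₄) → 2850+1680+19·15·7 = 6525; k=3: (A₁..A₃)·(A₄..A₄) → 5440+0+19·16·7 = 7568.
Best split is after A₁, i.e. k = 1.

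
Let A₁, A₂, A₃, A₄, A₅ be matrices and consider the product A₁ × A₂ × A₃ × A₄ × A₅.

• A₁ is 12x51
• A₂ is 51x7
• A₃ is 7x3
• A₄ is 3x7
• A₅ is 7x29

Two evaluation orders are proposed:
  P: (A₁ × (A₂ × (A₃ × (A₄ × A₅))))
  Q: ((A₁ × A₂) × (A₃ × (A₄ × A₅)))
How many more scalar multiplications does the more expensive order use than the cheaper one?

Order P = (A₁ × (A₂ × (A₃ × (A₄ × A₅)))): (A₄ × A₅): 3×7 by 7×29 → 3×29, cost 3·7·29 = 609; (A₃ × (A₄ × A₅)): 7×3 by 3×29 → 7×29, cost 7·3·29 = 609; cumulative 1218; (A₂ × (A₃ × (A₄ × A₅))): 51×7 by 7×29 → 51×29, cost 51·7·29 = 10353; cumulative 11571; (A₁ × (A₂ × (A₃ × (A₄ × A₅)))): 12×51 by 51×29 → 12×29, cost 12·51·29 = 17748; cumulative 29319. Total 29319.
Order Q = ((A₁ × A₂) × (A₃ × (A₄ × A₅))): (A₁ × A₂): 12×51 by 51×7 → 12×7, cost 12·51·7 = 4284; (A₄ × A₅): 3×7 by 7×29 → 3×29, cost 3·7·29 = 609; (A₃ × (A₄ × A₅)): 7×3 by 3×29 → 7×29, cost 7·3·29 = 609; cumulative 1218; ((A₁ × A₂) × (A₃ × (A₄ × A₅))): 12×7 by 7×29 → 12×29, cost 12·7·29 = 2436; cumulative 7938. Total 7938.
Difference: |29319 − 7938| = 21381.

21381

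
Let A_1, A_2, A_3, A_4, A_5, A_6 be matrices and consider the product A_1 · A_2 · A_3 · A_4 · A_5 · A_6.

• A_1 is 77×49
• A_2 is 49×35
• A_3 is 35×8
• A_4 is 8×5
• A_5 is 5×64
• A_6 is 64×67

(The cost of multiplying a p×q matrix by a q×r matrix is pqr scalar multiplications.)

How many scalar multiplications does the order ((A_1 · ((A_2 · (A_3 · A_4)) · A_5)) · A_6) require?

(A_3 · A_4): 35×8 by 8×5 → 35×5, cost 35·8·5 = 1400
(A_2 · (A_3 · A_4)): 49×35 by 35×5 → 49×5, cost 49·35·5 = 8575; cumulative 9975
((A_2 · (A_3 · A_4)) · A_5): 49×5 by 5×64 → 49×64, cost 49·5·64 = 15680; cumulative 25655
(A_1 · ((A_2 · (A_3 · A_4)) · A_5)): 77×49 by 49×64 → 77×64, cost 77·49·64 = 241472; cumulative 267127
((A_1 · ((A_2 · (A_3 · A_4)) · A_5)) · A_6): 77×64 by 64×67 → 77×67, cost 77·64·67 = 330176; cumulative 597303
Total: 597303 scalar multiplications.

597303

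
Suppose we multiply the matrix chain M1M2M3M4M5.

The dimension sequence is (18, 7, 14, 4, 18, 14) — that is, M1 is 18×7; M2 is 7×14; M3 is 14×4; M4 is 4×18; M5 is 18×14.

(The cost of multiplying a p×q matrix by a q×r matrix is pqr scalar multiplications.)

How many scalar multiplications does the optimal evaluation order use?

2912

Adjacent pairs: M1M2 = 18·7·14 = 1764; M2M3 = 7·14·4 = 392; M3M4 = 14·4·18 = 1008; M4M5 = 4·18·14 = 1008.
Length 3: M1..M3: k=1: 0+392+18·7·4=896; k=2: 1764+0+18·14·4=2772 → min 896 | M2..M4: k=2: 0+1008+7·14·18=2772; k=3: 392+0+7·4·18=896 → min 896 | M3..M5: k=3: 0+1008+14·4·14=1792; k=4: 1008+0+14·18·14=4536 → min 1792.
Length 4: M1..M4: k=1: 0+896+18·7·18=3164; k=2: 1764+1008+18·14·18=7308; k=3: 896+0+18·4·18=2192 → min 2192 | M2..M5: k=2: 0+1792+7·14·14=3164; k=3: 392+1008+7·4·14=1792; k=4: 896+0+7·18·14=2660 → min 1792.
Length 5: M1..M5: k=1: 0+1792+18·7·14=3556; k=2: 1764+1792+18·14·14=7084; k=3: 896+1008+18·4·14=2912; k=4: 2192+0+18·18·14=6728 → min 2912.
Optimal order: ((M1(M2M3))(M4M5)) with cost 2912.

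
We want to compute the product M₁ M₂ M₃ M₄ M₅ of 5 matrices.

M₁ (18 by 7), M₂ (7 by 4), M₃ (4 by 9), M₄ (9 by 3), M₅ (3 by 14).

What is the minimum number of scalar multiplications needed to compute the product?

Adjacent pairs: M₁M₂ = 18·7·4 = 504; M₂M₃ = 7·4·9 = 252; M₃M₄ = 4·9·3 = 108; M₄M₅ = 9·3·14 = 378.
Length 3: M₁..M₃: k=1: 0+252+18·7·9=1386; k=2: 504+0+18·4·9=1152 → min 1152 | M₂..M₄: k=2: 0+108+7·4·3=192; k=3: 252+0+7·9·3=441 → min 192 | M₃..M₅: k=3: 0+378+4·9·14=882; k=4: 108+0+4·3·14=276 → min 276.
Length 4: M₁..M₄: k=1: 0+192+18·7·3=570; k=2: 504+108+18·4·3=828; k=3: 1152+0+18·9·3=1638 → min 570 | M₂..M₅: k=2: 0+276+7·4·14=668; k=3: 252+378+7·9·14=1512; k=4: 192+0+7·3·14=486 → min 486.
Length 5: M₁..M₅: k=1: 0+486+18·7·14=2250; k=2: 504+276+18·4·14=1788; k=3: 1152+378+18·9·14=3798; k=4: 570+0+18·3·14=1326 → min 1326.
Optimal order: ((M₁ (M₂ (M₃ M₄))) M₅) with cost 1326.

1326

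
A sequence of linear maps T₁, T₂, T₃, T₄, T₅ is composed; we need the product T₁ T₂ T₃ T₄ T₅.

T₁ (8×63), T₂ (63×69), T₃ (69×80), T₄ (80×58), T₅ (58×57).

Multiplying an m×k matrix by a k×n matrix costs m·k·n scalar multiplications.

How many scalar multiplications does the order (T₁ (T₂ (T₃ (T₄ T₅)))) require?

(T₄ T₅): 80×58 by 58×57 → 80×57, cost 80·58·57 = 264480
(T₃ (T₄ T₅)): 69×80 by 80×57 → 69×57, cost 69·80·57 = 314640; cumulative 579120
(T₂ (T₃ (T₄ T₅))): 63×69 by 69×57 → 63×57, cost 63·69·57 = 247779; cumulative 826899
(T₁ (T₂ (T₃ (T₄ T₅)))): 8×63 by 63×57 → 8×57, cost 8·63·57 = 28728; cumulative 855627
Total: 855627 scalar multiplications.

855627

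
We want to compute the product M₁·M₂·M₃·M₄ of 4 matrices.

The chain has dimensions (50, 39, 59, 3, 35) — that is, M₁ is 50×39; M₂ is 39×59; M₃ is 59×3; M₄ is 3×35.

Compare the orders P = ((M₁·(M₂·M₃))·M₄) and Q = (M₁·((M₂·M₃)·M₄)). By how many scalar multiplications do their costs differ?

61245

Order P = ((M₁·(M₂·M₃))·M₄): (M₂·M₃): 39×59 by 59×3 → 39×3, cost 39·59·3 = 6903; (M₁·(M₂·M₃)): 50×39 by 39×3 → 50×3, cost 50·39·3 = 5850; cumulative 12753; ((M₁·(M₂·M₃))·M₄): 50×3 by 3×35 → 50×35, cost 50·3·35 = 5250; cumulative 18003. Total 18003.
Order Q = (M₁·((M₂·M₃)·M₄)): (M₂·M₃): 39×59 by 59×3 → 39×3, cost 39·59·3 = 6903; ((M₂·M₃)·M₄): 39×3 by 3×35 → 39×35, cost 39·3·35 = 4095; cumulative 10998; (M₁·((M₂·M₃)·M₄)): 50×39 by 39×35 → 50×35, cost 50·39·35 = 68250; cumulative 79248. Total 79248.
Difference: |18003 − 79248| = 61245.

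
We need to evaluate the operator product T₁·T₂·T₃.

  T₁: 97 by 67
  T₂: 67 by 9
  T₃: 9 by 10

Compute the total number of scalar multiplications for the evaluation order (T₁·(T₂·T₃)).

71020

(T₂·T₃): 67×9 by 9×10 → 67×10, cost 67·9·10 = 6030
(T₁·(T₂·T₃)): 97×67 by 67×10 → 97×10, cost 97·67·10 = 64990; cumulative 71020
Total: 71020 scalar multiplications.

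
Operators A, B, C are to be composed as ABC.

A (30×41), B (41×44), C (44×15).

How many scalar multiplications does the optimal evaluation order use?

Order (A(BC)): (BC): 41×44 by 44×15 → 41×15, cost 41·44·15 = 27060; (A(BC)): 30×41 by 41×15 → 30×15, cost 30·41·15 = 18450; cumulative 45510. Total 45510.
Order ((AB)C): (AB): 30×41 by 41×44 → 30×44, cost 30·41·44 = 54120; ((AB)C): 30×44 by 44×15 → 30×15, cost 30·44·15 = 19800; cumulative 73920. Total 73920.
Minimum: 45510.

45510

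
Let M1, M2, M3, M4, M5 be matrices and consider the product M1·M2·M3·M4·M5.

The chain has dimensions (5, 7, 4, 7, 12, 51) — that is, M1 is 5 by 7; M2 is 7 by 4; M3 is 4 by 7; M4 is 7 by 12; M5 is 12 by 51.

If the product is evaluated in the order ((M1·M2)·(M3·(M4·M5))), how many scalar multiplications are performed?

(M1·M2): 5×7 by 7×4 → 5×4, cost 5·7·4 = 140
(M4·M5): 7×12 by 12×51 → 7×51, cost 7·12·51 = 4284
(M3·(M4·M5)): 4×7 by 7×51 → 4×51, cost 4·7·51 = 1428; cumulative 5712
((M1·M2)·(M3·(M4·M5))): 5×4 by 4×51 → 5×51, cost 5·4·51 = 1020; cumulative 6872
Total: 6872 scalar multiplications.

6872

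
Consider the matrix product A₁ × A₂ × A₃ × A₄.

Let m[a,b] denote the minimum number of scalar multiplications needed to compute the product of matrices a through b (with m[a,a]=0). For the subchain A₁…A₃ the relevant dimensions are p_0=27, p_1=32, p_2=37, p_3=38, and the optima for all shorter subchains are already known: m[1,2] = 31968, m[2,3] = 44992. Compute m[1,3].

69930

m[1,3] = min over k∈[1,2] of m[1,k]+m[k+1,3]+p_{0}·p_k·p_{3}.
k=1: 0 + 44992 + 27·32·38 = 77824; k=2: 31968 + 0 + 27·37·38 = 69930.
Minimum: 69930 at k=2.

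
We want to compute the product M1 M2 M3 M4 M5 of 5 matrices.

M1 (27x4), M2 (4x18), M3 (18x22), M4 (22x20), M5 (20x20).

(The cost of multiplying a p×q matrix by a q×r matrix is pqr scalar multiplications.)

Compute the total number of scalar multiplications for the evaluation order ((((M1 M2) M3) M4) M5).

(M1 M2): 27×4 by 4×18 → 27×18, cost 27·4·18 = 1944
((M1 M2) M3): 27×18 by 18×22 → 27×22, cost 27·18·22 = 10692; cumulative 12636
(((M1 M2) M3) M4): 27×22 by 22×20 → 27×20, cost 27·22·20 = 11880; cumulative 24516
((((M1 M2) M3) M4) M5): 27×20 by 20×20 → 27×20, cost 27·20·20 = 10800; cumulative 35316
Total: 35316 scalar multiplications.

35316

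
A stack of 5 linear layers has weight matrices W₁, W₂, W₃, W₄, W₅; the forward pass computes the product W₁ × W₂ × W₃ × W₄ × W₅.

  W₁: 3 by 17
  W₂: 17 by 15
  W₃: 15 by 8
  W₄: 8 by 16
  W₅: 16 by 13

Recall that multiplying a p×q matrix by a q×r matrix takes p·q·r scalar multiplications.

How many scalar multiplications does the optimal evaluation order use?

2133

Adjacent pairs: W₁W₂ = 3·17·15 = 765; W₂W₃ = 17·15·8 = 2040; W₃W₄ = 15·8·16 = 1920; W₄W₅ = 8·16·13 = 1664.
Length 3: W₁..W₃: k=1: 0+2040+3·17·8=2448; k=2: 765+0+3·15·8=1125 → min 1125 | W₂..W₄: k=2: 0+1920+17·15·16=6000; k=3: 2040+0+17·8·16=4216 → min 4216 | W₃..W₅: k=3: 0+1664+15·8·13=3224; k=4: 1920+0+15·16·13=5040 → min 3224.
Length 4: W₁..W₄: k=1: 0+4216+3·17·16=5032; k=2: 765+1920+3·15·16=3405; k=3: 1125+0+3·8·16=1509 → min 1509 | W₂..W₅: k=2: 0+3224+17·15·13=6539; k=3: 2040+1664+17·8·13=5472; k=4: 4216+0+17·16·13=7752 → min 5472.
Length 5: W₁..W₅: k=1: 0+5472+3·17·13=6135; k=2: 765+3224+3·15·13=4574; k=3: 1125+1664+3·8·13=3101; k=4: 1509+0+3·16·13=2133 → min 2133.
Optimal order: ((((W₁ × W₂) × W₃) × W₄) × W₅) with cost 2133.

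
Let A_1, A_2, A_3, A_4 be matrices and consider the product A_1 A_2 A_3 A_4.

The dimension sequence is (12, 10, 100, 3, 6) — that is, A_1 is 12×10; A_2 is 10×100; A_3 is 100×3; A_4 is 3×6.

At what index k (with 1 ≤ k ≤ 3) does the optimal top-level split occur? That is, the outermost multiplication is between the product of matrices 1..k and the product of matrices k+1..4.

Adjacent pairs: A_1A_2 = 12·10·100 = 12000; A_2A_3 = 10·100·3 = 3000; A_3A_4 = 100·3·6 = 1800.
Length 3: A_1..A_3: k=1: 0+3000+12·10·3=3360; k=2: 12000+0+12·100·3=15600 → min 3360 | A_2..A_4: k=2: 0+1800+10·100·6=7800; k=3: 3000+0+10·3·6=3180 → min 3180.
Top-level splits: k=1: (A_1..A_1)·(A_2..A_4) → 0+3180+12·10·6 = 3900; k=2: (A_1..A_2)·(A_3..A_4) → 12000+1800+12·100·6 = 21000; k=3: (A_1..A_3)·(A_4..A_4) → 3360+0+12·3·6 = 3576.
Best split is after A_3, i.e. k = 3.

3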